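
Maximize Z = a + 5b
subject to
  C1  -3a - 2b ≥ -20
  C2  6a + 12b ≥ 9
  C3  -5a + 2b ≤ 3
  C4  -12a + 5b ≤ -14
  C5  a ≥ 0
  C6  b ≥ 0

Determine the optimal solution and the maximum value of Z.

a = 128/39, b = 66/13, maximum Z = 86/3

Vertices and Z = a + 5b:
  (128/39, 66/13) → Z = 86/3
  (20/3, 0) → Z = 20/3
  (71/58, 4/29) → Z = 111/58
  (3/2, 0) → Z = 3/2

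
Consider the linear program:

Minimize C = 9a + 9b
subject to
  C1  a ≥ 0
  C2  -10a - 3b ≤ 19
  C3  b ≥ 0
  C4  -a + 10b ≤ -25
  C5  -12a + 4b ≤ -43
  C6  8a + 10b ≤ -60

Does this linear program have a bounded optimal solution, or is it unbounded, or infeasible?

infeasible

The boundaries -10a - 3b = 19 and -12a + 4b = -43 meet at (53/76, -329/38), but that point violates b ≥ 0. Every candidate vertex is excluded by some other constraint, so the feasible region is empty.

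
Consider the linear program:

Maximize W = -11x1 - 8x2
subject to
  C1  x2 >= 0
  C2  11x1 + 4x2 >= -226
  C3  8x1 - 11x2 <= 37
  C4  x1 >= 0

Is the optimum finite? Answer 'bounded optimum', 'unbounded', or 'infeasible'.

Vertices and W = -11x1 - 8x2:
  (37/8, 0) → W = -407/8
  (0, 0) → W = 0
The feasible region has finitely many vertices and no improving ray; the maximum is 0 at (0, 0).

bounded optimum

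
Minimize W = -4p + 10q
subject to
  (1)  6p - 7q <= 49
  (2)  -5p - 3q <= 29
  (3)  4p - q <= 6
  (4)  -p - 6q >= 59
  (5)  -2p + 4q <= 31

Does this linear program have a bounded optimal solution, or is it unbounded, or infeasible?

infeasible

The boundaries 6p - 7q = 49 and -5p - 3q = 29 meet at (-56/53, -419/53), but that point violates -p - 6q ≥ 59. Every candidate vertex is excluded by some other constraint, so the feasible region is empty.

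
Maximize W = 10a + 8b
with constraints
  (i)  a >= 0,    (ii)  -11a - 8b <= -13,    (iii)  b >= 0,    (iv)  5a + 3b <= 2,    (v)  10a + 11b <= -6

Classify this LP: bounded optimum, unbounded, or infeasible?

The boundaries 5a + 3b = 2 and 10a + 11b = -6 meet at (8/5, -2), but that point violates -11a - 8b ≤ -13. Every candidate vertex is excluded by some other constraint, so the feasible region is empty.

infeasible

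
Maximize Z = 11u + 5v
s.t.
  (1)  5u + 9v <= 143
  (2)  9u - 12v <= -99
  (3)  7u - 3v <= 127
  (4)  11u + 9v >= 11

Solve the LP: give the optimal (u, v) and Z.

u = 275/47, v = 594/47, maximum Z = 5995/47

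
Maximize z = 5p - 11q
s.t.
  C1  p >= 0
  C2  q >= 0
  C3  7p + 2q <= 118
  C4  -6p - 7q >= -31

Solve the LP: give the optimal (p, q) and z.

p = 31/6, q = 0, maximum z = 155/6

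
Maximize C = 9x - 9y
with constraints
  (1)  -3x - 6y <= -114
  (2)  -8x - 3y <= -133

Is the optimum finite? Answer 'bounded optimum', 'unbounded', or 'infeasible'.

From the feasible point (152/13, 171/13), moving in the direction (6, -3) keeps every constraint satisfied while C increases without bound.

unbounded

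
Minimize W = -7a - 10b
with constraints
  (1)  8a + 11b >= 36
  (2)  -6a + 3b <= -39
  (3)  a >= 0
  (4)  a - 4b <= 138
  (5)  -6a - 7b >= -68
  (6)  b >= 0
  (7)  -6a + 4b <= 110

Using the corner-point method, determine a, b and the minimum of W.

a = 159/20, b = 29/10, minimum W = -1693/20

Feasible corners and W = -7a - 10b:
  (159/20, 29/10) → W = -1693/20
  (13/2, 0) → W = -91/2
  (34/3, 0) → W = -238/3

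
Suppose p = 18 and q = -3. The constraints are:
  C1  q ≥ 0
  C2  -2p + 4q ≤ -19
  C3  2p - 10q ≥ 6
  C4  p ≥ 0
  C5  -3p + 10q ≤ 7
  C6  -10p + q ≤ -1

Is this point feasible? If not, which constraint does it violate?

Constraint C1: q = -3, which is not ≥ 0. All other constraints are satisfied.

not feasible — violates C1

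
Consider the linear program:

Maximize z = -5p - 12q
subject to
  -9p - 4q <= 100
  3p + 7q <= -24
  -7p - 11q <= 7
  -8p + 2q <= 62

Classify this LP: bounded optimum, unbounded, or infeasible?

From the feasible point (215/16, -147/16), moving in the direction (7, -3) keeps every constraint satisfied while z increases without bound.

unbounded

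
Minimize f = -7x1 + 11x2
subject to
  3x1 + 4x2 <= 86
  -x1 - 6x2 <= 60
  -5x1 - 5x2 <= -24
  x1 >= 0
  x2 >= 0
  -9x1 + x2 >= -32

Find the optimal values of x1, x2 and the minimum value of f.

Corner points and f = -7x1 + 11x2:
  (0, 43/2) → f = 473/2
  (214/39, 226/13) → f = 5960/39
  (0, 24/5) → f = 264/5
  (92/25, 28/25) → f = -336/25

x1 = 92/25, x2 = 28/25, minimum f = -336/25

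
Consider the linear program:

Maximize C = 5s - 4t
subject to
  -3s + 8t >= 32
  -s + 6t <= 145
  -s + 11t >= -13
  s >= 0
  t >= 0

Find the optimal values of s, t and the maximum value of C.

s = 484/5, t = 403/10, maximum C = 1614/5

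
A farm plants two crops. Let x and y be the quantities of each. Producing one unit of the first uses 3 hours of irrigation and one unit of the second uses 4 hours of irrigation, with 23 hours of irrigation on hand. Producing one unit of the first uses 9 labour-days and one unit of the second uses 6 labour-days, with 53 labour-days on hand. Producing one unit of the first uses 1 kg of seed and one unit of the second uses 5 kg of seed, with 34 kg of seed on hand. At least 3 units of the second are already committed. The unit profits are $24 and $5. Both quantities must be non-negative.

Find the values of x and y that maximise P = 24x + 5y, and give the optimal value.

x = 11/3, y = 3, maximum P = 103

Vertices and P = 24x + 5y:
  (0, 23/4) → P = 115/4
  (0, 3) → P = 15
  (11/3, 3) → P = 103

The binding constraints are 3x + 4y = 23 and y = 3.
Solving simultaneously gives x = 11/3, y = 3.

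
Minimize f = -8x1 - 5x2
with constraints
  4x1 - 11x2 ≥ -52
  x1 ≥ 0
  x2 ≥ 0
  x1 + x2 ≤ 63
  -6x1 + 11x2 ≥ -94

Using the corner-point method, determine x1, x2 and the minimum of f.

x1 = 787/17, x2 = 284/17, minimum f = -7716/17

Extreme points and f = -8x1 - 5x2:
  (0, 52/11) → f = -260/11
  (641/15, 304/15) → f = -2216/5
  (0, 0) → f = 0
  (47/3, 0) → f = -376/3
  (787/17, 284/17) → f = -7716/17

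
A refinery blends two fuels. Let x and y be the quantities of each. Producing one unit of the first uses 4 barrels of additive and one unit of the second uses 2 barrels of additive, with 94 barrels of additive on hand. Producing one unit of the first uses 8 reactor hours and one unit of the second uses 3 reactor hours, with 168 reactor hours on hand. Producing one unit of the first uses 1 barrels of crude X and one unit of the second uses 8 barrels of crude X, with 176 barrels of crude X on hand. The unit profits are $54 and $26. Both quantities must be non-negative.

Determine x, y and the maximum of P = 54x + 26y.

x = 27/2, y = 20, maximum P = 1249

Feasible corners and P = 54x + 26y:
  (0, 0) → P = 0
  (0, 22) → P = 572
  (21, 0) → P = 1134
  (27/2, 20) → P = 1249
  (40/3, 61/3) → P = 3746/3

At the optimal vertex, 4x + 2y = 94 and 8x + 3y = 168.
Solving simultaneously gives x = 27/2, y = 20.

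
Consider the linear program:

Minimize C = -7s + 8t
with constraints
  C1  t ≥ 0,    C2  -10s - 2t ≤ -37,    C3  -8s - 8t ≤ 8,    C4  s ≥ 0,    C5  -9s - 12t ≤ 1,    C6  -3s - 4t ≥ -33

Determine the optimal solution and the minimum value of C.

s = 11, t = 0, minimum C = -77

Feasible corners and C = -7s + 8t:
  (37/10, 0) → C = -259/10
  (11, 0) → C = -77
  (41/17, 219/34) → C = 589/17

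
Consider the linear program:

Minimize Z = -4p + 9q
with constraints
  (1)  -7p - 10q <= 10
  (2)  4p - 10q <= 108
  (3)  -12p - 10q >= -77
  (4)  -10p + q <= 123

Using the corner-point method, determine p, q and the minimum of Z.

Vertices and Z = -4p + 9q:
  (98/11, -398/55) → Z = -5542/55
  (-1240/107, 761/107) → Z = 11809/107
  (185/16, -247/40) → Z = -4073/40
  (-1153/112, 1123/56) → Z = 12413/56

At the optimal vertex, 4p - 10q = 108 and -12p - 10q = -77.
Solving simultaneously gives p = 185/16, q = -247/40.

p = 185/16, q = -247/40, minimum Z = -4073/40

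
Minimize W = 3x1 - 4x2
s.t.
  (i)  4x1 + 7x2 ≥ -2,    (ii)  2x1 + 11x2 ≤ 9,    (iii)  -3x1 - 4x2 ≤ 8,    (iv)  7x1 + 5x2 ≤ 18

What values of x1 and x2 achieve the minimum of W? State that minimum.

Feasible corners and W = 3x1 - 4x2:
  (-17/6, 4/3) → W = -83/6
  (136/29, -86/29) → W = 752/29
  (153/67, 27/67) → W = 351/67

The optimum lies where 4x1 + 7x2 = -2 and 2x1 + 11x2 = 9.
Solving simultaneously gives x1 = -17/6, x2 = 4/3.

x1 = -17/6, x2 = 4/3, minimum W = -83/6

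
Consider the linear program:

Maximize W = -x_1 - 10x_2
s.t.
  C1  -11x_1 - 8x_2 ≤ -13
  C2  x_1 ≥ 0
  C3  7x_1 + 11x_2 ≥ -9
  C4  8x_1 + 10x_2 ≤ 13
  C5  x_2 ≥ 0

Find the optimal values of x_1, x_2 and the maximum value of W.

x_1 = 13/11, x_2 = 0, maximum W = -13/11

Vertices and W = -x_1 - 10x_2:
  (13/23, 39/46) → W = -208/23
  (13/11, 0) → W = -13/11
  (13/8, 0) → W = -13/8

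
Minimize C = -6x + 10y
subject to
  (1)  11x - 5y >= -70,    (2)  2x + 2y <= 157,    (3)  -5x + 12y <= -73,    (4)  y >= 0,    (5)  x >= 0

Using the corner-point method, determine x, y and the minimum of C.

x = 157/2, y = 0, minimum C = -471

Feasible corners and C = -6x + 10y:
  (1015/17, 639/34) → C = -2895/17
  (157/2, 0) → C = -471
  (73/5, 0) → C = -438/5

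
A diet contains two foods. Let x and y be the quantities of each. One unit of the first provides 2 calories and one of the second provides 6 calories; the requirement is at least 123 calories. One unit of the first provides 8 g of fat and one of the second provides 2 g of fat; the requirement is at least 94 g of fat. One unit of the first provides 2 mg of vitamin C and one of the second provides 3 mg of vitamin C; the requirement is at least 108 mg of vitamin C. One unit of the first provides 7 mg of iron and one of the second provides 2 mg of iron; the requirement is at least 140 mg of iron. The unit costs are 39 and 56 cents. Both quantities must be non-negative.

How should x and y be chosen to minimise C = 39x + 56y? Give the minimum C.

Corner points and C = 39x + 56y:
  (0, 70) → C = 3920
  (123/2, 0) → C = 4797/2
  (93/2, 5) → C = 4187/2
  (12, 28) → C = 2036
The feasible region is unbounded (it extends along (0, 1), (1, 0)), but C strictly increases along every unbounded feasible direction, so there is no improving ray and the minimum is attained at a vertex.

x = 12, y = 28, minimum C = 2036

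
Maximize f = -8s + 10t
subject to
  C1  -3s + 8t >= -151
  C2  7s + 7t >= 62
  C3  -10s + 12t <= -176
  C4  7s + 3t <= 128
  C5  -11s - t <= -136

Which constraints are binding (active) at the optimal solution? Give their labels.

Corner points and f = -8s + 10t:
  (1553/77, -871/77) → f = -21134/77
  (1477/65, -673/65) → f = -18546/65
  (988/77, -306/77) → f = -10964/77
  (344/19, 8/19) → f = -2672/19

The maximum is at (344/19, 8/19). Substituting into each constraint, equality holds for C3 and C4; the remaining constraints have slack.

C3 and C4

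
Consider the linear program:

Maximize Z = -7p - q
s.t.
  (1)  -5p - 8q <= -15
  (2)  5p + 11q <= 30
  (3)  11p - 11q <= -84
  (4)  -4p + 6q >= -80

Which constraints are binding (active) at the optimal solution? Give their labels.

(1) and (2)

Corner points and Z = -7p - q:
  (-5, 5) → Z = 30
  (-39/11, 45/11) → Z = 228/11
  (-27/8, 375/88) → Z = 213/11

The maximum is at (-5, 5). Substituting into each constraint, equality holds for (1) and (2); the remaining constraints have slack.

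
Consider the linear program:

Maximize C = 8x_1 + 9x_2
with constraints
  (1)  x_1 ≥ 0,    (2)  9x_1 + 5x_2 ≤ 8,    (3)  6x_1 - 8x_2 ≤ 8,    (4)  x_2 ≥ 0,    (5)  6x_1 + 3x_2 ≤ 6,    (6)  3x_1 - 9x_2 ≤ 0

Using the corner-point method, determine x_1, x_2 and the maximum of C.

x_1 = 0, x_2 = 8/5, maximum C = 72/5

Feasible corners and C = 8x_1 + 9x_2:
  (0, 8/5) → C = 72/5
  (0, 0) → C = 0
  (3/4, 1/4) → C = 33/4

At the optimal vertex, x_1 = 0 and 9x_1 + 5x_2 = 8.
Solving simultaneously gives x_1 = 0, x_2 = 8/5.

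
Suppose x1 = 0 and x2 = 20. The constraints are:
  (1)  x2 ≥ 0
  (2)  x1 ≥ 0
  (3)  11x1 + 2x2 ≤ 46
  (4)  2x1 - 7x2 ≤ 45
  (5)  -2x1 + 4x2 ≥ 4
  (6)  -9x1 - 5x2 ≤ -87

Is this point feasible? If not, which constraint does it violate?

feasible

(1): 20 ≥ 0 ✓
(2): 0 ≥ 0 ✓
(3): 40 ≤ 46 ✓
(4): -140 ≤ 45 ✓
(5): 80 ≥ 4 ✓
(6): -100 ≤ -87 ✓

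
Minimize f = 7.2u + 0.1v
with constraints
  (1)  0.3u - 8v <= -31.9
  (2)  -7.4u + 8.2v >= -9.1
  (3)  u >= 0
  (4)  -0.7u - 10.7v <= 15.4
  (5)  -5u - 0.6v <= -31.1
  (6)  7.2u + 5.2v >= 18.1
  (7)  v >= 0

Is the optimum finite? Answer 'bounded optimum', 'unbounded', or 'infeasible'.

Extreme points and f = 7.2u + 0.1v:
  (16719/2837, 23879/5674) → f = 486283/11348
  (11483/2009, 16883/4018) → f = 334087/8036
  (0, 311/6) → f = 311/60
The feasible region has finitely many vertices and no improving ray; the minimum is 311/60 at (0, 311/6).

bounded optimum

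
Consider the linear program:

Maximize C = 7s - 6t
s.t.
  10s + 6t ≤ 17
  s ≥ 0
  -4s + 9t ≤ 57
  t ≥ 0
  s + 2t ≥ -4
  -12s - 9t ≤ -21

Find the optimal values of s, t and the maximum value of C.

s = 3/2, t = 1/3, maximum C = 17/2

Feasible corners and C = 7s - 6t:
  (0, 17/6) → C = -17
  (3/2, 1/3) → C = 17/2
  (0, 7/3) → C = -14

The binding constraints are 10s + 6t = 17 and -12s - 9t = -21.
Solving simultaneously gives s = 3/2, t = 1/3.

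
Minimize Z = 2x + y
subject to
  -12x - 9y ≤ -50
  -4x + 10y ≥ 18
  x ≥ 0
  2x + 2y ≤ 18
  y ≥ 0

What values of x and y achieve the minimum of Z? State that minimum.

x = 0, y = 50/9, minimum Z = 50/9

Vertices and Z = 2x + y:
  (13/6, 8/3) → Z = 7
  (0, 50/9) → Z = 50/9
  (36/7, 27/7) → Z = 99/7
  (0, 9) → Z = 9

The binding constraints are -12x - 9y = -50 and x = 0.
Solving simultaneously gives x = 0, y = 50/9.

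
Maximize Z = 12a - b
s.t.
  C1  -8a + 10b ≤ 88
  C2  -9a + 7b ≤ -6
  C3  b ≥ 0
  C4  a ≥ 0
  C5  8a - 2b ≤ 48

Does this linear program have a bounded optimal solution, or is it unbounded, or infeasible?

Vertices and Z = 12a - b:
  (2/3, 0) → Z = 8
  (162/19, 192/19) → Z = 1752/19
  (6, 0) → Z = 72
The feasible region has finitely many vertices and no improving ray; the maximum is 1752/19 at (162/19, 192/19).

bounded optimum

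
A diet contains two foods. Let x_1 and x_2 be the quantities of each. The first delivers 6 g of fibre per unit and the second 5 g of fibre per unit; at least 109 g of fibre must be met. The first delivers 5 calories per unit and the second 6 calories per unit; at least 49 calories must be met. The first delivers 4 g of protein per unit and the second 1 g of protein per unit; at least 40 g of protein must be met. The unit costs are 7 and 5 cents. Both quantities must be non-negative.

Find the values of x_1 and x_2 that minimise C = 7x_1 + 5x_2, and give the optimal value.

Extreme points and C = 7x_1 + 5x_2:
  (0, 40) → C = 200
  (109/6, 0) → C = 763/6
  (13/2, 14) → C = 231/2
The feasible region is unbounded (it extends along (0, 1), (1, 0)), but C strictly increases along every unbounded feasible direction, so there is no improving ray and the minimum is attained at a vertex.

The optimum lies where 6x_1 + 5x_2 = 109 and 4x_1 + x_2 = 40.
Solving simultaneously gives x_1 = 13/2, x_2 = 14.

x_1 = 13/2, x_2 = 14, minimum C = 231/2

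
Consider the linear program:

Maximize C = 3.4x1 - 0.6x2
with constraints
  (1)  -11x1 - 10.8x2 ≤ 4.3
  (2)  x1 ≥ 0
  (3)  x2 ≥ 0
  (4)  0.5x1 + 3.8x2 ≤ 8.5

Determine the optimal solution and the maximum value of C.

x1 = 17, x2 = 0, maximum C = 57.8

Feasible corners and C = 3.4x1 - 0.6x2:
  (0, 0) → C = 0
  (0, 85/38) → C = -51/38
  (17, 0) → C = 289/5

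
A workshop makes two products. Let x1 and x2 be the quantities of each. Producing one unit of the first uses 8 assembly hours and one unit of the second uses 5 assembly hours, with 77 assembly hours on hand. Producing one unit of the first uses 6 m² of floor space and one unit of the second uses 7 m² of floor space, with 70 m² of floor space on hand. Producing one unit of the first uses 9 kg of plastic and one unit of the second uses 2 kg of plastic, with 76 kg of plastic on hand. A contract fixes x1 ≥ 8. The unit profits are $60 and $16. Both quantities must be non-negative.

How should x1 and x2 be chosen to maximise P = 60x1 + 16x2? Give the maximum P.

x1 = 8, x2 = 2, maximum P = 512

Extreme points and P = 60x1 + 16x2:
  (76/9, 0) → P = 1520/3
  (8, 0) → P = 480
  (8, 2) → P = 512

At the optimal vertex, 9x1 + 2x2 = 76 and x1 = 8.
Solving simultaneously gives x1 = 8, x2 = 2.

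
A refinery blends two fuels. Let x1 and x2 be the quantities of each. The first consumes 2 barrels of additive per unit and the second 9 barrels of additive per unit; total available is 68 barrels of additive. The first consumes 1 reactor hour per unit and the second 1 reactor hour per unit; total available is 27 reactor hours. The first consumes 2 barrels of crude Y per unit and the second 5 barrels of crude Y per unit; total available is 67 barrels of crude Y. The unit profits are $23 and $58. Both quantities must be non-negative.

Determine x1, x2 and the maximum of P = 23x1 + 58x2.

Corner points and P = 23x1 + 58x2:
  (0, 0) → P = 0
  (0, 68/9) → P = 3944/9
  (27, 0) → P = 621
  (25, 2) → P = 691

The optimum lies where 2x1 + 9x2 = 68 and x1 + x2 = 27.
Solving simultaneously gives x1 = 25, x2 = 2.

x1 = 25, x2 = 2, maximum P = 691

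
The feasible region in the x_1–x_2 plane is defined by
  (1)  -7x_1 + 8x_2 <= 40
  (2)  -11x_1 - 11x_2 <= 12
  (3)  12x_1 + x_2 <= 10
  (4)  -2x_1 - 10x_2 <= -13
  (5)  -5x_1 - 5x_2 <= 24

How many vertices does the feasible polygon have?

4

Of the 9 pairwise boundary intersections, those satisfying every inequality are:
  (-536/165, 356/165)
  (40/103, 550/103)
  (-263/88, 167/88)
  (87/118, 68/59)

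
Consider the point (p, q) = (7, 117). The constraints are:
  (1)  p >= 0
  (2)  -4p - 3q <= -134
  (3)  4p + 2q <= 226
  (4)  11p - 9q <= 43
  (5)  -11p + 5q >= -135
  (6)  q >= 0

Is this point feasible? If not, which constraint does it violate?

not feasible — violates (3)

Constraint (3): 4p + 2q = 262, which is not ≤ 226. All other constraints are satisfied.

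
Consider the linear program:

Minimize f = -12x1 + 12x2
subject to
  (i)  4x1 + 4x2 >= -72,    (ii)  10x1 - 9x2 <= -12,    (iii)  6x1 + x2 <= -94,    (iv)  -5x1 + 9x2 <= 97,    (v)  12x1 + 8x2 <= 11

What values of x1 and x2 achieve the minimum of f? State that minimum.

x1 = -76/5, x2 = -14/5, minimum f = 744/5

Extreme points and f = -12x1 + 12x2:
  (-76/5, -14/5) → f = 744/5
  (-37/2, 1/2) → f = 228
  (-943/59, 112/59) → f = 12660/59

The binding constraints are 4x1 + 4x2 = -72 and 6x1 + x2 = -94.
Solving simultaneously gives x1 = -76/5, x2 = -14/5.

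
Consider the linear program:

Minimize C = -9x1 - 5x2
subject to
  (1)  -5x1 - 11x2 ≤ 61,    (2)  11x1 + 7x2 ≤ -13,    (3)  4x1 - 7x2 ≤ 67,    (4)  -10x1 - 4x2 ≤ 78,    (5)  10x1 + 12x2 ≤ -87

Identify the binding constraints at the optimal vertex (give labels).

Feasible corners and C = -9x1 - 5x2:
  (-307/45, -22/9) → C = 3313/45
  (-9/2, -7/2) → C = 58
  (-147/20, -9/8) → C = 2871/40

The minimum is at (-9/2, -7/2). Substituting into each constraint, equality holds for (1) and (5); the remaining constraints have slack.

(1) and (5)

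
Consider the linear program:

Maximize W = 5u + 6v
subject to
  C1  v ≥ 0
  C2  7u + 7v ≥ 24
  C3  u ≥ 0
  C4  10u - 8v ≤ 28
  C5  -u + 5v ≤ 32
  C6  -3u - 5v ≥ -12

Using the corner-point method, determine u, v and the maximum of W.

u = 118/37, v = 18/37, maximum W = 698/37

Feasible corners and W = 5u + 6v:
  (194/63, 22/63) → W = 1102/63
  (18/7, 6/7) → W = 18
  (118/37, 18/37) → W = 698/37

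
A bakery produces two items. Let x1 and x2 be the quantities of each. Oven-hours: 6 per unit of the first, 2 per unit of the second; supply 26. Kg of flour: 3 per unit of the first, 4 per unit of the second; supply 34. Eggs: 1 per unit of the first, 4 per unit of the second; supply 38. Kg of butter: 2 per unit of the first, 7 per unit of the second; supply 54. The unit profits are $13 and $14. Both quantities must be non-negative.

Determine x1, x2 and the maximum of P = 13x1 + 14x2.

x1 = 2, x2 = 7, maximum P = 124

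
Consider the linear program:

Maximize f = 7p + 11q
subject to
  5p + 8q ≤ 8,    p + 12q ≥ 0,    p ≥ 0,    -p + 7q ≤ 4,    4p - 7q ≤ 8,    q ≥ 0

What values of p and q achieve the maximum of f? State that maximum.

Vertices and f = 7p + 11q:
  (24/43, 28/43) → f = 476/43
  (8/5, 0) → f = 56/5
  (0, 0) → f = 0
  (0, 4/7) → f = 44/7

At the optimal vertex, 5p + 8q = 8 and q = 0.
Solving simultaneously gives p = 8/5, q = 0.

p = 8/5, q = 0, maximum f = 56/5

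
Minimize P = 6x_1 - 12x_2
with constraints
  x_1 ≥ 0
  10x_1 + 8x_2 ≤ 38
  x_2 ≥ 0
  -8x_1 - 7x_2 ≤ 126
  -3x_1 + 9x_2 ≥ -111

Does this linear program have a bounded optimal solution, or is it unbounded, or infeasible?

Corner points and P = 6x_1 - 12x_2:
  (0, 19/4) → P = -57
  (0, 0) → P = 0
  (19/5, 0) → P = 114/5
The feasible region has finitely many vertices and no improving ray; the minimum is -57 at (0, 19/4).

bounded optimum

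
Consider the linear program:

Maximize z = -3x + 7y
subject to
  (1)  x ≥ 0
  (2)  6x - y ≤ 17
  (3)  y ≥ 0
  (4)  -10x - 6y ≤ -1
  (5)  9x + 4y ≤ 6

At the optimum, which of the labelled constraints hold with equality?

Extreme points and z = -3x + 7y:
  (0, 1/6) → z = 7/6
  (0, 3/2) → z = 21/2
  (1/10, 0) → z = -3/10
  (2/3, 0) → z = -2

The maximum is at (0, 3/2). Substituting into each constraint, equality holds for (1) and (5); the remaining constraints have slack.

(1) and (5)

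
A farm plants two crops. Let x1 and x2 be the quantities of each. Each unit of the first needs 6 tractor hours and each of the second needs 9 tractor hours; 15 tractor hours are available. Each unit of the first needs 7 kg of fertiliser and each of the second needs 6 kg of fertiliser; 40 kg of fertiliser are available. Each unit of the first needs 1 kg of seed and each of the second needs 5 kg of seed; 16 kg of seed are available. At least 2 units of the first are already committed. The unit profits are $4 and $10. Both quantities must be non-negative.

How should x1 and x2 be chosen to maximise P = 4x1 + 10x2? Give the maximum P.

x1 = 2, x2 = 1/3, maximum P = 34/3

Extreme points and P = 4x1 + 10x2:
  (5/2, 0) → P = 10
  (2, 0) → P = 8
  (2, 1/3) → P = 34/3

At the optimal vertex, 6x1 + 9x2 = 15 and x1 = 2.
Solving simultaneously gives x1 = 2, x2 = 1/3.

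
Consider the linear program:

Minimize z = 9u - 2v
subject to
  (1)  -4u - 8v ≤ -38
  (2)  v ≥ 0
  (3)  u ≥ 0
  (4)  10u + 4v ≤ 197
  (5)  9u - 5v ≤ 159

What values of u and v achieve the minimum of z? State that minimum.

u = 0, v = 197/4, minimum z = -197/2

Feasible corners and z = 9u - 2v:
  (19/2, 0) → z = 171/2
  (0, 19/4) → z = -19/2
  (53/3, 0) → z = 159
  (0, 197/4) → z = -197/2
  (1621/86, 183/86) → z = 14223/86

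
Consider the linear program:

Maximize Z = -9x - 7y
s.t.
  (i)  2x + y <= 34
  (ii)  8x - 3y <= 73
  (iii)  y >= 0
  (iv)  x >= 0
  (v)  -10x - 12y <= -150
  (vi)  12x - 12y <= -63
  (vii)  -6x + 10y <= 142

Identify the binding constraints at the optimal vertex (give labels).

(iv) and (v)

Feasible corners and Z = -9x - 7y:
  (115/12, 89/6) → Z = -2281/12
  (99/13, 244/13) → Z = -2599/13
  (0, 25/2) → Z = -175/2
  (0, 71/5) → Z = -497/5
  (87/22, 405/44) → Z = -4401/44

The maximum is at (0, 25/2). Substituting into each constraint, equality holds for (iv) and (v); the remaining constraints have slack.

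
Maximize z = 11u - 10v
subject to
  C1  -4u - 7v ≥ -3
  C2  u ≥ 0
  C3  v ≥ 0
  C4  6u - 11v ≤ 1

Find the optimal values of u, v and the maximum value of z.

u = 20/43, v = 7/43, maximum z = 150/43

At the optimal vertex, -4u - 7v = -3 and 6u - 11v = 1.
Solving simultaneously gives u = 20/43, v = 7/43.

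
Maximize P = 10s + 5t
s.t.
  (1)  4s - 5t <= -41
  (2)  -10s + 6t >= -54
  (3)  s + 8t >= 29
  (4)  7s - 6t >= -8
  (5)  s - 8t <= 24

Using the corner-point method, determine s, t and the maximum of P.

Corner points and P = 10s + 5t:
  (258/13, 313/13) → P = 4145/13
  (206/11, 255/11) → P = 3335/11
  (62/3, 229/9) → P = 3005/9

s = 62/3, t = 229/9, maximum P = 3005/9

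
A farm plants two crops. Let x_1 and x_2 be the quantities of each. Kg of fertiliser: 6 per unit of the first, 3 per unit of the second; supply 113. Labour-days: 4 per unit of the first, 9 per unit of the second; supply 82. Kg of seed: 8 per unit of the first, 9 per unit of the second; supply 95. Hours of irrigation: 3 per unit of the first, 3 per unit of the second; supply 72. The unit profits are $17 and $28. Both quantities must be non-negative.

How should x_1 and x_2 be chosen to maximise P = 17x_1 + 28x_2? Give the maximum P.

Corner points and P = 17x_1 + 28x_2:
  (0, 0) → P = 0
  (0, 82/9) → P = 2296/9
  (95/8, 0) → P = 1615/8
  (13/4, 23/3) → P = 3239/12

At the optimal vertex, 4x_1 + 9x_2 = 82 and 8x_1 + 9x_2 = 95.
Solving simultaneously gives x_1 = 13/4, x_2 = 23/3.

x_1 = 13/4, x_2 = 23/3, maximum P = 3239/12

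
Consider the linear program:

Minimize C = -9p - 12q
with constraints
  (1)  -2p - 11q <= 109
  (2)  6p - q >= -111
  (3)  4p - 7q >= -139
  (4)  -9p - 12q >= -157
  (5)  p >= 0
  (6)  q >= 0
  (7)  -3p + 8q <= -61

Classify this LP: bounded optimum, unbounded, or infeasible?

infeasible

The boundaries -2p - 11q = 109 and -9p - 12q = -157 meet at (607/15, -259/15), but that point violates q ≥ 0. Every candidate vertex is excluded by some other constraint, so the feasible region is empty.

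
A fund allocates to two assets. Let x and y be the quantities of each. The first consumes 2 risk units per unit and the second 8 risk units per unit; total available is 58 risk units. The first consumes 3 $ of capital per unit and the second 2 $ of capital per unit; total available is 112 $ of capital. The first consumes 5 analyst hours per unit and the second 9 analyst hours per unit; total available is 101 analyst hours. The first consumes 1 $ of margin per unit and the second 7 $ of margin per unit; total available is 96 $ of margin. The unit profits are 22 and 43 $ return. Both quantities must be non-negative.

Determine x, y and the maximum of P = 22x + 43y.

x = 13, y = 4, maximum P = 458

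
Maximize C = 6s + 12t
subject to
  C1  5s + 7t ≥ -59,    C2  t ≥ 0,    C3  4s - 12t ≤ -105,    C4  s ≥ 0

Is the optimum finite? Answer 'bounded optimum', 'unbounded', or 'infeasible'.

From the feasible point (0, 35/4), moving in the direction (12, 4) keeps every constraint satisfied while C increases without bound.

unbounded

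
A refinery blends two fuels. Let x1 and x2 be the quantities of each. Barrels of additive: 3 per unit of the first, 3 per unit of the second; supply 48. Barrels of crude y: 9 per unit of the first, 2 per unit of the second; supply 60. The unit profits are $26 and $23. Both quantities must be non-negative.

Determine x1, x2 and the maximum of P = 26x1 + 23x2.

x1 = 4, x2 = 12, maximum P = 380

Corner points and P = 26x1 + 23x2:
  (0, 0) → P = 0
  (0, 16) → P = 368
  (20/3, 0) → P = 520/3
  (4, 12) → P = 380

The binding constraints are 3x1 + 3x2 = 48 and 9x1 + 2x2 = 60.
Solving simultaneously gives x1 = 4, x2 = 12.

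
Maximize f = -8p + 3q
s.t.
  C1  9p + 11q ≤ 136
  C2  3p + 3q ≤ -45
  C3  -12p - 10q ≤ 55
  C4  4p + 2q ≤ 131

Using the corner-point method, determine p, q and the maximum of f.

Feasible corners and f = -8p + 3q:
  (95/2, -125/2) → f = -1135/2
  (161/2, -191/2) → f = -1861/2
  (355/4, -112) → f = -1046

p = 95/2, q = -125/2, maximum f = -1135/2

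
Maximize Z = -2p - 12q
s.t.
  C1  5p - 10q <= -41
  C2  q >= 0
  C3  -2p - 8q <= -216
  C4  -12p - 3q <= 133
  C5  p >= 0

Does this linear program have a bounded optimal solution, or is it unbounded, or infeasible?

Vertices and Z = -2p - 12q:
  (458/15, 581/30) → Z = -4402/15
  (0, 27) → Z = -324
The feasible region has finitely many vertices and no improving ray; the maximum is -4402/15 at (458/15, 581/30).

bounded optimum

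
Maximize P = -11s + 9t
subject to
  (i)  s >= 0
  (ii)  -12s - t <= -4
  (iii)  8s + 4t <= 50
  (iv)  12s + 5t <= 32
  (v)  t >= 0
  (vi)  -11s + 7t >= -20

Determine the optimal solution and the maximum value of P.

s = 0, t = 32/5, maximum P = 288/5

Extreme points and P = -11s + 9t:
  (0, 4) → P = 36
  (0, 32/5) → P = 288/5
  (1/3, 0) → P = -11/3
  (324/139, 112/139) → P = -2556/139
  (20/11, 0) → P = -20

At the optimal vertex, s = 0 and 12s + 5t = 32.
Solving simultaneously gives s = 0, t = 32/5.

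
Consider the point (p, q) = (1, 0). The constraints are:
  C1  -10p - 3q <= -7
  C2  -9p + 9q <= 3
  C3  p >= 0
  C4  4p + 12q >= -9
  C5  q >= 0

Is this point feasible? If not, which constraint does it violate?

feasible

C1: -10 ≤ -7 ✓
C2: -9 ≤ 3 ✓
C3: 1 ≥ 0 ✓
C4: 4 ≥ -9 ✓
C5: 0 ≥ 0 ✓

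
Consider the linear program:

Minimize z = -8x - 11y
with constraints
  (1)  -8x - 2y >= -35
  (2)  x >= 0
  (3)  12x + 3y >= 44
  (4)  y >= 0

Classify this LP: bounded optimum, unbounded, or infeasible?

Extreme points and z = -8x - 11y:
  (0, 35/2) → z = -385/2
  (35/8, 0) → z = -35
  (0, 44/3) → z = -484/3
  (11/3, 0) → z = -88/3
The feasible region has finitely many vertices and no improving ray; the minimum is -385/2 at (0, 35/2).

bounded optimum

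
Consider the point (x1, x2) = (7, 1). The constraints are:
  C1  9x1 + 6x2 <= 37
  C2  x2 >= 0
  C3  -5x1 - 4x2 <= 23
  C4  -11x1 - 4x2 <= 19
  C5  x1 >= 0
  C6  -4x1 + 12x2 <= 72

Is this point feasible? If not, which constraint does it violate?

not feasible — violates C1

Constraint C1: 9x1 + 6x2 = 69, which is not ≤ 37. All other constraints are satisfied.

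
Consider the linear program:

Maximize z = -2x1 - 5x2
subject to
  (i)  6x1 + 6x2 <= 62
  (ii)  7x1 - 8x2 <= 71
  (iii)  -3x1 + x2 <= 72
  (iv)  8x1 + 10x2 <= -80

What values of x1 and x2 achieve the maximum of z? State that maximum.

Corner points and z = -2x1 - 5x2:
  (-647/17, -717/17) → z = 287
  (35/67, -564/67) → z = 2750/67
  (-400/19, 168/19) → z = -40/19

x1 = -647/17, x2 = -717/17, maximum z = 287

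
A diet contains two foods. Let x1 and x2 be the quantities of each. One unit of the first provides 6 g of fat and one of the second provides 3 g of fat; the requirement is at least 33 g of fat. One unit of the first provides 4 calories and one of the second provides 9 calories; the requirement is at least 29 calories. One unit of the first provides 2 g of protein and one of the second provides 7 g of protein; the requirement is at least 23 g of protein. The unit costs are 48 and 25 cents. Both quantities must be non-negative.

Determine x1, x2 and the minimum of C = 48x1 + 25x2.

x1 = 9/2, x2 = 2, minimum C = 266

Vertices and C = 48x1 + 25x2:
  (0, 11) → C = 275
  (23/2, 0) → C = 552
  (9/2, 2) → C = 266
The feasible region is unbounded (it extends along (0, 1), (1, 0)), but C strictly increases along every unbounded feasible direction, so there is no improving ray and the minimum is attained at a vertex.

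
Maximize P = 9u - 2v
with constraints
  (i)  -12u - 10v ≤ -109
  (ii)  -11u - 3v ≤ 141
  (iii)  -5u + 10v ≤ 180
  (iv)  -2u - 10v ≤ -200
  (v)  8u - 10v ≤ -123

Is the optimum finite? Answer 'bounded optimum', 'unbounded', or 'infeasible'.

bounded optimum

Corner points and P = 9u - 2v:
  (20/7, 136/7) → P = -92/7
  (19, 55/2) → P = 116
  (77/10, 923/50) → P = 1619/50
The feasible region has finitely many vertices and no improving ray; the maximum is 116 at (19, 55/2).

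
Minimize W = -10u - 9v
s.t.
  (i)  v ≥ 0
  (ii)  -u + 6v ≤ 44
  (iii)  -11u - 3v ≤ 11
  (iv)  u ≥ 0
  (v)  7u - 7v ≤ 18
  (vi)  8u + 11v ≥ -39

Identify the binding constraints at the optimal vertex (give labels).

(ii) and (v)

Corner points and W = -10u - 9v:
  (0, 0) → W = 0
  (18/7, 0) → W = -180/7
  (0, 22/3) → W = -66
  (416/35, 326/35) → W = -7094/35

The minimum is at (416/35, 326/35). Substituting into each constraint, equality holds for (ii) and (v); the remaining constraints have slack.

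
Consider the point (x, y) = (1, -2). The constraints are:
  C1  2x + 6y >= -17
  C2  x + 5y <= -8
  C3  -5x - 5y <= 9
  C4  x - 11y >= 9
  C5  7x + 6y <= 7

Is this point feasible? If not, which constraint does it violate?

feasible

C1: -10 ≥ -17 ✓
C2: -9 ≤ -8 ✓
C3: 5 ≤ 9 ✓
C4: 23 ≥ 9 ✓
C5: -5 ≤ 7 ✓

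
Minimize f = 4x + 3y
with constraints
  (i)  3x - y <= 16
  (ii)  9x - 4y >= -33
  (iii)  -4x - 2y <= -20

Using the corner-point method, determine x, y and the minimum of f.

x = 26/5, y = -2/5, minimum f = 98/5

Extreme points and f = 4x + 3y:
  (97/3, 81) → f = 1117/3
  (26/5, -2/5) → f = 98/5
  (7/17, 156/17) → f = 496/17

The optimum lies where 3x - y = 16 and -4x - 2y = -20.
Solving simultaneously gives x = 26/5, y = -2/5.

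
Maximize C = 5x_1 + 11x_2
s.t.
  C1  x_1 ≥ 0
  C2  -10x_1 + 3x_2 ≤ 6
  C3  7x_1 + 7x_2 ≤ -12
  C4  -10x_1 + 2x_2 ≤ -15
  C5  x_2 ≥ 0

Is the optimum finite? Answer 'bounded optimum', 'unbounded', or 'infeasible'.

The boundaries x_1 = 0 and -10x_1 + 2x_2 = -15 meet at (0, -15/2), but that point violates x_2 ≥ 0. Every candidate vertex is excluded by some other constraint, so the feasible region is empty.

infeasible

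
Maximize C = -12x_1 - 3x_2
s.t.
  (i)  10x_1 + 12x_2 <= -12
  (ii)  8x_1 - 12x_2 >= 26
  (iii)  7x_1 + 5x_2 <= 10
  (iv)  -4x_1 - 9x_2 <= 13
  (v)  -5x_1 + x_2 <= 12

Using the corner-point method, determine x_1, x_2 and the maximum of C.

x_1 = 13/20, x_2 = -26/15, maximum C = -13/5

Extreme points and C = -12x_1 - 3x_2:
  (7/9, -89/54) → C = -79/18
  (8/7, -41/21) → C = -55/7
  (13/20, -26/15) → C = -13/5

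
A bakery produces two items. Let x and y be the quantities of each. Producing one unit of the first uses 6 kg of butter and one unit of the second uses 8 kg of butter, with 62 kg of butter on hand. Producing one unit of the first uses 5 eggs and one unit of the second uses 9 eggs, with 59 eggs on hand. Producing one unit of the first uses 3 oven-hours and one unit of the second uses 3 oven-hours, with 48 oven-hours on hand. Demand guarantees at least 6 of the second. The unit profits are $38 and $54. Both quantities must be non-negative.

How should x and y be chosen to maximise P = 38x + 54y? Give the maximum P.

Extreme points and P = 38x + 54y:
  (0, 59/9) → P = 354
  (0, 6) → P = 324
  (1, 6) → P = 362

x = 1, y = 6, maximum P = 362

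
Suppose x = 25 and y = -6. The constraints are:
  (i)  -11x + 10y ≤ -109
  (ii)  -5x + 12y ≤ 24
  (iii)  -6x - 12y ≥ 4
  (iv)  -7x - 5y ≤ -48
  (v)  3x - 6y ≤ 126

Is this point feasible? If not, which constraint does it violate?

not feasible — violates (iii)

Constraint (iii): -6x - 12y = -78, which is not ≥ 4. All other constraints are satisfied.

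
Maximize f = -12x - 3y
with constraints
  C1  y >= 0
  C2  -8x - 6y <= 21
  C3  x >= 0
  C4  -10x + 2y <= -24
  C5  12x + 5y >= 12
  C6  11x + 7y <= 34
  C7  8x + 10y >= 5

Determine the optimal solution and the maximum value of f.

x = 12/5, y = 0, maximum f = -144/5

Feasible corners and f = -12x - 3y:
  (12/5, 0) → f = -144/5
  (34/11, 0) → f = -408/11
  (59/23, 19/23) → f = -765/23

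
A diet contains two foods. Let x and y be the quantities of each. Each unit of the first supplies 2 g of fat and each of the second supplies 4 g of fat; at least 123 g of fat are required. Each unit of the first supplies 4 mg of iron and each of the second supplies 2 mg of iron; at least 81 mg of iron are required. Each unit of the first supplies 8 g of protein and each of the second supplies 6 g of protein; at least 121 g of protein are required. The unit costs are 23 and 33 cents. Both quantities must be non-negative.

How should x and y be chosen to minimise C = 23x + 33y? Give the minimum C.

The feasible region is unbounded (it extends along (0, 1), (1, 0)), but C strictly increases along every unbounded feasible direction, so there is no improving ray and the minimum is attained at a vertex.

At the optimal vertex, 2x + 4y = 123 and 4x + 2y = 81.
Solving simultaneously gives x = 13/2, y = 55/2.

x = 13/2, y = 55/2, minimum C = 1057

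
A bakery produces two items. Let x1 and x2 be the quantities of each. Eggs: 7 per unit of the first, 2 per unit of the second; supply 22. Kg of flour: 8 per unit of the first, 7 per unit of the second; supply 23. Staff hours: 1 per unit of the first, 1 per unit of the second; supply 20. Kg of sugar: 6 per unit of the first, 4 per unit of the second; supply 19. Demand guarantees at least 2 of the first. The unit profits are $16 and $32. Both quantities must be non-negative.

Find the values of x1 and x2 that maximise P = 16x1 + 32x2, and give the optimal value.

The optimum lies where 8x1 + 7x2 = 23 and x1 = 2.
Solving simultaneously gives x1 = 2, x2 = 1.

x1 = 2, x2 = 1, maximum P = 64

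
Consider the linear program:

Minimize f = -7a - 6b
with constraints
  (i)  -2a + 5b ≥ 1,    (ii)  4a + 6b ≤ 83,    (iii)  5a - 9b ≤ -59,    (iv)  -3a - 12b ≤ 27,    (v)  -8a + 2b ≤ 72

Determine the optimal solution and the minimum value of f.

Extreme points and f = -7a - 6b:
  (131/22, 217/22) → f = -2219/22
  (-19/4, 17) → f = -275/4
  (-265/31, 56/31) → f = 49

a = 131/22, b = 217/22, minimum f = -2219/22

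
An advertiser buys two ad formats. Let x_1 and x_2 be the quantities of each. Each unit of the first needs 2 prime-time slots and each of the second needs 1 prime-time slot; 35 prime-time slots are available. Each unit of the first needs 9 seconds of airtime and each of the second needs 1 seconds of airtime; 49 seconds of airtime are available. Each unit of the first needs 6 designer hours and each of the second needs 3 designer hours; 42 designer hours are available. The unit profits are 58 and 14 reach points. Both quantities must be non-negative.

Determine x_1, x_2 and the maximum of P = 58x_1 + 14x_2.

Extreme points and P = 58x_1 + 14x_2:
  (0, 0) → P = 0
  (0, 14) → P = 196
  (49/9, 0) → P = 2842/9
  (5, 4) → P = 346

x_1 = 5, x_2 = 4, maximum P = 346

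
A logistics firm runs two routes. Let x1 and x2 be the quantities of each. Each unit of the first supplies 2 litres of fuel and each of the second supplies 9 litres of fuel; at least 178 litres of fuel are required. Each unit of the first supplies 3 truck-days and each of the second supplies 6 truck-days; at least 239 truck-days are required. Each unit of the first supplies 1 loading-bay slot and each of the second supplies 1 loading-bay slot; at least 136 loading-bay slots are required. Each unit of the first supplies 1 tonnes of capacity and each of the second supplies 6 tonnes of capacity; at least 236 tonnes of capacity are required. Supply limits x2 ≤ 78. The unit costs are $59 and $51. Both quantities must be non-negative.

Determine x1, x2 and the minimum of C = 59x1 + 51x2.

x1 = 58, x2 = 78, minimum C = 7400

Feasible corners and C = 59x1 + 51x2:
  (236, 0) → C = 13924
  (116, 20) → C = 7864
  (58, 78) → C = 7400
The feasible region is unbounded (it extends along (1, 0)), but C strictly increases along every unbounded feasible direction, so there is no improving ray and the minimum is attained at a vertex.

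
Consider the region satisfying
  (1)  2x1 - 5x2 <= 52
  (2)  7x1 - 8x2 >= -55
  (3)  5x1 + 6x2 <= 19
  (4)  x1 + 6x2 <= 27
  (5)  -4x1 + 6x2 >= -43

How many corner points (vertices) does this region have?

5

The feasible vertices (each the meet of two boundaries and inside every other half-plane) are:
  (-691/19, -474/19)
  (-97/8, -61/4)
  (-57/25, 122/25)
  (-2, 29/6)
  (62/9, -139/54)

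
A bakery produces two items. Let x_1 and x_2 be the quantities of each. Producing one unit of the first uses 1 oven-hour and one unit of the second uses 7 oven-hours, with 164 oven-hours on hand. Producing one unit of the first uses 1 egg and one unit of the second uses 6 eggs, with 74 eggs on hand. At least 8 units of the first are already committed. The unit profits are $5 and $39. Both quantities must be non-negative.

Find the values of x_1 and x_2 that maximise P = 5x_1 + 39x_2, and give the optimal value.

Vertices and P = 5x_1 + 39x_2:
  (74, 0) → P = 370
  (8, 0) → P = 40
  (8, 11) → P = 469

The optimum lies where x_1 + 6x_2 = 74 and x_1 = 8.
Solving simultaneously gives x_1 = 8, x_2 = 11.

x_1 = 8, x_2 = 11, maximum P = 469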